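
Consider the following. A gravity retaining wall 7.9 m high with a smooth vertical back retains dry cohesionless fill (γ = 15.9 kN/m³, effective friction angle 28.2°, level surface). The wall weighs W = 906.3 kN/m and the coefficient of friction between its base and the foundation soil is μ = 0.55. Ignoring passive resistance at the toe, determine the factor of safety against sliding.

K_a = tan²(45° − 28.2°/2) = 0.3582.
P_a = ½K_aγH² = 0.5×0.3582×15.9×7.9² = 177.7 kN/m, acting at H/3 = 2.633 m above the base.
FS_sliding = μW / P_a = 0.55×906.3 / 177.7 = 2.805.

2.80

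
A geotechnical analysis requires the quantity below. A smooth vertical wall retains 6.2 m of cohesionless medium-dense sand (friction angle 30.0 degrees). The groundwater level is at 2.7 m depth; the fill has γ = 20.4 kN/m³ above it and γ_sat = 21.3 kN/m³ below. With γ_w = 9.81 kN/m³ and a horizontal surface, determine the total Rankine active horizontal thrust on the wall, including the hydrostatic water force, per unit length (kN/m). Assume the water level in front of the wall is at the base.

173 kN/m

K_a = tan²(45° − φ/2) = 0.3333.
γ' = 21.3 − 9.81 = 11.49 kN/m³. Depth below WT = 3.5 m.
σ'_h at WT = K_a γ d_w = 18.36 kPa; at base = 18.36 + K_a γ' × 3.5 = 31.77 kPa.
P₁ (0–2.7 m) = ½×18.36×2.7 = 24.79. P₂ (2.7–6.2 m) = ½(18.36+31.77)×3.5 = 87.72.
P_w = ½ γ_w h₂² = 0.5×9.81×3.5² = 60.09. Total = 24.79+87.72+60.09 = 172.6 kN/m.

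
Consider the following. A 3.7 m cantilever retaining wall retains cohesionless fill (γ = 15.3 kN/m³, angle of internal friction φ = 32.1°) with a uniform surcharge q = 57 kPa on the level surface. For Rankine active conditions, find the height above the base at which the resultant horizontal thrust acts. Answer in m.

1.65 m

K_a = 0.3060.
Triangular part P₁ = ½K_aγH² = 32.05 at H/3 = 1.233 m; rectangular part P₂ = K_a q H = 64.53 at H/2 = 1.850 m.
ȳ = (P₁·1.233 + P₂·1.850)/(P₁+P₂) = 1.645 m.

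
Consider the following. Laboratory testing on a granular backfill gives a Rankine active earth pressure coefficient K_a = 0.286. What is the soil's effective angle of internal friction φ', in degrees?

33.7°

K_a = tan²(45° − φ/2) ⇒ 45° − φ/2 = arctan(√0.286) = 28.14°.
φ = 2(45° − 28.14°) = 33.73°.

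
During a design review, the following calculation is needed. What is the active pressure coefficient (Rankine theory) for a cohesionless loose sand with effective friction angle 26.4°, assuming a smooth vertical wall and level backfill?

0.384

K_a = (1 − sin φ)/(1 + sin φ) = (1 − sin 26.4°)/(1 + sin 26.4°) = 0.3844.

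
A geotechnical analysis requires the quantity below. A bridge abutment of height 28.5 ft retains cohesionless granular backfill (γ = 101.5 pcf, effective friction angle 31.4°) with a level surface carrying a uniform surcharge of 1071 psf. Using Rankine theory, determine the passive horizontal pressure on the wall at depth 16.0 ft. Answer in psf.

K_p = (1 + sin φ)/(1 − sin φ) = 3.175.
σ_v = γz + q = 101.5 × 16.0 + 1071 = 2695 psf.
σ_h = K_p σ_v = 3.175 × 2695 = 8558 psf.

8560 psf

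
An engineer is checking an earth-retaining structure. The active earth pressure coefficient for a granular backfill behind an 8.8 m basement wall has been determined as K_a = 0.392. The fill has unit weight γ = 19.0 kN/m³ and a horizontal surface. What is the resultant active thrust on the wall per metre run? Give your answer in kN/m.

288 kN/m

P = ½ K_a γ H² = 0.5 × 0.392 × 19.0 × 8.8² = 288.4 kN/m.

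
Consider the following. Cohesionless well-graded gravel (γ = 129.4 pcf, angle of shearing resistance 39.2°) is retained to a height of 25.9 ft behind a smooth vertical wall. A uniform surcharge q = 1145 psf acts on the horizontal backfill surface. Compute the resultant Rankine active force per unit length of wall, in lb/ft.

16500 lb/ft

K_a = tan²(45° − φ/2) = 0.2255.
Soil triangle: ½ K_a γ H² = 0.5×0.2255×129.4×25.9² = 9786 lb/ft.
Surcharge rectangle: K_a q H = 0.2255×1145×25.9 = 6686 lb/ft.
Total = 9786 + 6686 = 16470 lb/ft.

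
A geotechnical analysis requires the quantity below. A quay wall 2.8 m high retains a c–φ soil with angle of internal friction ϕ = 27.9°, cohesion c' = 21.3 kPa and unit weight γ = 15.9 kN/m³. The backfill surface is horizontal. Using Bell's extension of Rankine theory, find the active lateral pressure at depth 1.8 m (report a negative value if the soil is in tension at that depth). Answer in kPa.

-15.3 kPa

K_a = (1 − sin φ)/(1 + sin φ) = 0.3625.
σ_a = K_a γ z − 2c√K_a = 0.3625×15.9×1.8 − 2×21.3×0.6020 = -15.27 kPa.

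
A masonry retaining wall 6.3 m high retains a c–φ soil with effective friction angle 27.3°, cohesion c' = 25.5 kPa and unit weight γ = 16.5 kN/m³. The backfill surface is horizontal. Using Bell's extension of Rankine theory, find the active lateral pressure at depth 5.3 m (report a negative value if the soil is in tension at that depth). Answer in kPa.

1.39 kPa

K_a = (1 − sin φ)/(1 + sin φ) = 0.3711.
σ_a = K_a γ z − 2c√K_a = 0.3711×16.5×5.3 − 2×25.5×0.6092 = 1.386 kPa.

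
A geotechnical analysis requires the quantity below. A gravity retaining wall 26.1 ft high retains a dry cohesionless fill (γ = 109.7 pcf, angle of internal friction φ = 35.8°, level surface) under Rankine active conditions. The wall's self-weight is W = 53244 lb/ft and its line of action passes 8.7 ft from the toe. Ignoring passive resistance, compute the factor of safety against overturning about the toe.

5.44

K_a = tan²(45° − 35.8°/2) = 0.2619.
P_a = ½K_aγH² = 0.5×0.2619×109.7×26.1² = 9784 lb/ft, acting at H/3 = 8.700 ft above the base.
Overturning moment M_o = P_a × H/3 = 9784 × 8.700 = 85120.
Resisting moment M_r = W × 8.7 = 53244 × 8.7 = 463200.
FS_overturning = M_r/M_o = 463200/85120 = 5.442.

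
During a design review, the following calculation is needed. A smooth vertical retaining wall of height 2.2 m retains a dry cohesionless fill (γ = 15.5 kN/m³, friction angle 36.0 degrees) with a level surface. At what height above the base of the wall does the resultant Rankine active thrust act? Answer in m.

K_a = 0.2596.
The pressure distribution is triangular, so the resultant acts at H/3 above the base = 2.2/3 = 0.7333 m.

0.733 m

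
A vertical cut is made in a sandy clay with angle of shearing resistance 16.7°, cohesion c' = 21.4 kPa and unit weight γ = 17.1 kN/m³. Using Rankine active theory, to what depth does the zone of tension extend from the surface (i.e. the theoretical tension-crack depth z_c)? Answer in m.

3.36 m

K_a = tan²(45° − 16.7°/2) = 0.5536; √K_a = 0.7440.
The active pressure is zero where K_a γ z = 2c√K_a, so z_c = 2c/(γ√K_a) = 2×21.4/(17.1×0.7440) = 3.364 m.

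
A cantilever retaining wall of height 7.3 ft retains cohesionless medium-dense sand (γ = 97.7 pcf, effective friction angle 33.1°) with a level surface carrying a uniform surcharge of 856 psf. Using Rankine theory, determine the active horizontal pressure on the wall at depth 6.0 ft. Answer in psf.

K_a = (1 − sin φ)/(1 + sin φ) = 0.2936.
σ_v = γz + q = 97.7 × 6.0 + 856 = 1442 psf.
σ_h = K_a σ_v = 0.2936 × 1442 = 423.4 psf.

423 psf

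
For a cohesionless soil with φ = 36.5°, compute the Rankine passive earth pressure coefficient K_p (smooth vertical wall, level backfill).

3.94

K_p = (1 + sin φ)/(1 − sin φ) = tan²(45° + 36.5°/2) = 3.936.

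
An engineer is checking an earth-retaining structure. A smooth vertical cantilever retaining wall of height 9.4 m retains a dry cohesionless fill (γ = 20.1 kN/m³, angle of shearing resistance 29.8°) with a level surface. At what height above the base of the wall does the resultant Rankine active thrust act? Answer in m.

3.13 m

K_a = 0.3360.
The pressure distribution is triangular, so the resultant acts at H/3 above the base = 9.4/3 = 3.133 m.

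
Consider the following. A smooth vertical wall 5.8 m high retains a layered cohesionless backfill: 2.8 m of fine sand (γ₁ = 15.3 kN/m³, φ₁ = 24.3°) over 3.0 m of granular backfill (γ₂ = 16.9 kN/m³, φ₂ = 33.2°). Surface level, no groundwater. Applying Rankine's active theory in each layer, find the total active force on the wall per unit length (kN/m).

84.8 kN/m

K_a1 = tan²(45°−24.3°/2) = 0.4169; K_a2 = tan²(45°−33.2°/2) = 0.2924.
Layer 1: σ at base = K_a1 γ₁ h₁ = 17.86 kPa; P₁ = ½×17.86×2.8 = 25.01.
Layer 2: σ_v at top = γ₁h₁ = 42.84; σ_h top = K_a2×42.84 = 12.52; σ_h base = K_a2×(42.84+16.9×3.0) = 27.35.
P₂ = ½(12.52+27.35)×3.0 = 59.81. Total P_a = 25.01+59.81 = 84.81 kN/m.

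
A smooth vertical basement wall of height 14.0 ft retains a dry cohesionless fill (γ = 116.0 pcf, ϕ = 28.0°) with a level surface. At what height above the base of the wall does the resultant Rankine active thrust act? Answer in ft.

K_a = 0.3610.
The pressure distribution is triangular, so the resultant acts at H/3 above the base = 14.0/3 = 4.667 ft.

4.67 ft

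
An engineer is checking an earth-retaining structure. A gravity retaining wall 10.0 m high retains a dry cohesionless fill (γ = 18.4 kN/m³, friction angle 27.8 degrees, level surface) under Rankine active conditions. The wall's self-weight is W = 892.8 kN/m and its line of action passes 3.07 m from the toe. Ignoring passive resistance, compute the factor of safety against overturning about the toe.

2.46

K_a = tan²(45° − 27.8°/2) = 0.3639.
P_a = ½K_aγH² = 0.5×0.3639×18.4×10.0² = 334.8 kN/m, acting at H/3 = 3.333 m above the base.
Overturning moment M_o = P_a × H/3 = 334.8 × 3.333 = 1116.
Resisting moment M_r = W × 3.07 = 892.8 × 3.07 = 2741.
FS_overturning = M_r/M_o = 2741/1116 = 2.456.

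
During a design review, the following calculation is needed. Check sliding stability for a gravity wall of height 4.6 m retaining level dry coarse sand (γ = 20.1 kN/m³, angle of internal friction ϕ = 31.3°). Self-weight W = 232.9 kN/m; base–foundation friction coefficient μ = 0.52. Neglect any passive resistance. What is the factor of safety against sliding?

1.80

K_a = tan²(45° − 31.3°/2) = 0.3162.
P_a = ½K_aγH² = 0.5×0.3162×20.1×4.6² = 67.24 kN/m, acting at H/3 = 1.533 m above the base.
FS_sliding = μW / P_a = 0.52×232.9 / 67.24 = 1.801.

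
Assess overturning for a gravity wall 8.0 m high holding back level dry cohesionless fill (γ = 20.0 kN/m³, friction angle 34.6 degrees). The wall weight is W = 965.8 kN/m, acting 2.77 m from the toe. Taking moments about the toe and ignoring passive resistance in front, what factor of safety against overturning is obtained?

5.69

K_a = tan²(45° − 34.6°/2) = 0.2756.
P_a = ½K_aγH² = 0.5×0.2756×20.0×8.0² = 176.4 kN/m, acting at H/3 = 2.667 m above the base.
Overturning moment M_o = P_a × H/3 = 176.4 × 2.667 = 470.4.
Resisting moment M_r = W × 2.77 = 965.8 × 2.77 = 2675.
FS_overturning = M_r/M_o = 2675/470.4 = 5.687.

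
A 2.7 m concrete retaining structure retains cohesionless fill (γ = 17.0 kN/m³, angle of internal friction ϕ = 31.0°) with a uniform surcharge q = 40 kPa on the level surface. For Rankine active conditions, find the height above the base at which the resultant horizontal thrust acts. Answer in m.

K_a = 0.3201.
Triangular part P₁ = ½K_aγH² = 19.83 at H/3 = 0.9000 m; rectangular part P₂ = K_a q H = 34.57 at H/2 = 1.350 m.
ȳ = (P₁·0.9000 + P₂·1.350)/(P₁+P₂) = 1.186 m.

1.19 m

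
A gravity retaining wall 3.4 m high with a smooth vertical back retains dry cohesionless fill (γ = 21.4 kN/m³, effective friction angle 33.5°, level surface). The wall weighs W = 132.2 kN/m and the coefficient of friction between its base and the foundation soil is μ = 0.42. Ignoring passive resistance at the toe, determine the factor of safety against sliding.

1.55

K_a = tan²(45° − 33.5°/2) = 0.2887.
P_a = ½K_aγH² = 0.5×0.2887×21.4×3.4² = 35.71 kN/m, acting at H/3 = 1.133 m above the base.
FS_sliding = μW / P_a = 0.42×132.2 / 35.71 = 1.555.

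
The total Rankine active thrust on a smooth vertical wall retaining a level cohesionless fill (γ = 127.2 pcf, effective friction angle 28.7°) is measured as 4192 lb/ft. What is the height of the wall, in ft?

K_a = 0.3511. P_a = ½ K_a γ H² ⇒ H = √(2P_a/(K_a γ)).
H = √(2×4192/(0.3511×127.2)) = 13.70 ft.

13.7 ft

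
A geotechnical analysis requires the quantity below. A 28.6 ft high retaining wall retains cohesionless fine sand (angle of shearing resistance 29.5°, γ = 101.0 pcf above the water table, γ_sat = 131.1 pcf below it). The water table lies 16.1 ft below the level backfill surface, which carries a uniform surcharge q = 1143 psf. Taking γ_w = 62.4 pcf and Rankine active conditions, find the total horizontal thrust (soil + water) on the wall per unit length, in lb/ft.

29200 lb/ft

K_a = tan²(45° − φ/2) = 0.3401.
γ' = 131.1 − 62.4 = 68.70 pcf. h₂ = H − d_w = 12.5 ft.
σ'_h: at surface K_a·q = 388.7; at WT K_a(q+γd_w) = 941.8; at base K_a(q+γd_w+γ'h₂) = 1234 psf.
P₁ = ½(388.7+941.8)×16.1 = 10710; P₂ = ½(941.8+1234)×12.5 = 13600; P_w = ½γ_w h₂² = 4875.
Total = 10710+13600+4875 = 29180 lb/ft.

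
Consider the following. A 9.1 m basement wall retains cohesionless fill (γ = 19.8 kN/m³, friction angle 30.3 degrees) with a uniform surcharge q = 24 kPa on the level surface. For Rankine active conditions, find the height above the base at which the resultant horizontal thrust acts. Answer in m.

3.35 m

K_a = 0.3293.
Triangular part P₁ = ½K_aγH² = 270.0 at H/3 = 3.033 m; rectangular part P₂ = K_a q H = 71.92 at H/2 = 4.550 m.
ȳ = (P₁·3.033 + P₂·4.550)/(P₁+P₂) = 3.352 m.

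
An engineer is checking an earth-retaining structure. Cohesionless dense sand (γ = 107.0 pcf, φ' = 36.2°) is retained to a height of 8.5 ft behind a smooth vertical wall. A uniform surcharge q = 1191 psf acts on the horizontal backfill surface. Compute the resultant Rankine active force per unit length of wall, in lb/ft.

3600 lb/ft

K_a = tan²(45° − φ/2) = 0.2574.
Soil triangle: ½ K_a γ H² = 0.5×0.2574×107.0×8.5² = 994.9 lb/ft.
Surcharge rectangle: K_a q H = 0.2574×1191×8.5 = 2606 lb/ft.
Total = 994.9 + 2606 = 3600 lb/ft.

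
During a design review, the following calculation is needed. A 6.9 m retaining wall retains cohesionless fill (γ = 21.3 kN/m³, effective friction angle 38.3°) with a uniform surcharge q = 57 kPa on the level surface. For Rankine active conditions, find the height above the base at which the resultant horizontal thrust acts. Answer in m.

2.80 m

K_a = 0.2347.
Triangular part P₁ = ½K_aγH² = 119.0 at H/3 = 2.300 m; rectangular part P₂ = K_a q H = 92.32 at H/2 = 3.450 m.
ȳ = (P₁·2.300 + P₂·3.450)/(P₁+P₂) = 2.802 m.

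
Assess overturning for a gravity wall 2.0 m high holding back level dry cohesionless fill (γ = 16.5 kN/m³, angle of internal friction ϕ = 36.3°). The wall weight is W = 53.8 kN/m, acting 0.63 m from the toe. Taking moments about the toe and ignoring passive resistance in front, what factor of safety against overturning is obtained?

K_a = tan²(45° − 36.3°/2) = 0.2563.
P_a = ½K_aγH² = 0.5×0.2563×16.5×2.0² = 8.457 kN/m, acting at H/3 = 0.6667 m above the base.
Overturning moment M_o = P_a × H/3 = 8.457 × 0.6667 = 5.638.
Resisting moment M_r = W × 0.63 = 53.8 × 0.63 = 33.89.
FS_overturning = M_r/M_o = 33.89/5.638 = 6.012.

6.01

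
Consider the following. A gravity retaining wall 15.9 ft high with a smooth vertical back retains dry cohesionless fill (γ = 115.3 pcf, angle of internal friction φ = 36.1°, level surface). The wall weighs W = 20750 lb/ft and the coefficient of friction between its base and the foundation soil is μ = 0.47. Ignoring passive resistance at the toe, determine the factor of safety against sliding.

K_a = tan²(45° − 36.1°/2) = 0.2585.
P_a = ½K_aγH² = 0.5×0.2585×115.3×15.9² = 3767 lb/ft, acting at H/3 = 5.300 ft above the base.
FS_sliding = μW / P_a = 0.47×20750 / 3767 = 2.589.

2.59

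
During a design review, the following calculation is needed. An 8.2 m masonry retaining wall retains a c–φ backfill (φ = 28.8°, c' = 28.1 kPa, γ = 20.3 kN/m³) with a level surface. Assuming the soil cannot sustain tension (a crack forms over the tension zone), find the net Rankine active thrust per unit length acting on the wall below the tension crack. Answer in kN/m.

44.0 kN/m

K_a = 0.3498; √K_a = 0.5914.
Tension-crack depth z_c = 2c/(γ√K_a) = 2×28.1/(20.3×0.5914) = 4.681 m.
σ_a at base = K_a γ H − 2c√K_a = 0.3498×20.3×8.2 − 2×28.1×0.5914 = 24.98 kPa.
P_a = ½ × 24.98 × (H − z_c) = 0.5×24.98×3.519 = 43.95 kN/m.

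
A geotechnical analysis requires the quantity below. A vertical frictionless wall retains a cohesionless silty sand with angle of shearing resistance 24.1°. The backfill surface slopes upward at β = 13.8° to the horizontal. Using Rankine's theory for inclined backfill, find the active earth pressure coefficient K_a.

K_a = cos β · (cos β − √(cos²β − cos²φ)) / (cos β + √(cos²β − cos²φ)).
cos β = 0.9711, cos φ = 0.9128, √(cos²β − cos²φ) = 0.3314.
K_a = 0.9711 × (0.9711 − 0.3314)/(0.9711 + 0.3314) = 0.4770.

0.477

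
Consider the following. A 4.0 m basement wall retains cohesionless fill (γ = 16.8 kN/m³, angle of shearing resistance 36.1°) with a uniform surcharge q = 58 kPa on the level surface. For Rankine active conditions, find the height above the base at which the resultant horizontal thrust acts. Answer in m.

1.76 m

K_a = 0.2585.
Triangular part P₁ = ½K_aγH² = 34.74 at H/3 = 1.333 m; rectangular part P₂ = K_a q H = 59.97 at H/2 = 2.000 m.
ȳ = (P₁·1.333 + P₂·2.000)/(P₁+P₂) = 1.755 m.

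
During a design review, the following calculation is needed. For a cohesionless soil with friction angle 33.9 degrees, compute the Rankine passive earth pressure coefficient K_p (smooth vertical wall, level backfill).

3.52

K_p = (1 + sin φ)/(1 − sin φ) = tan²(45° + 33.9°/2) = 3.522.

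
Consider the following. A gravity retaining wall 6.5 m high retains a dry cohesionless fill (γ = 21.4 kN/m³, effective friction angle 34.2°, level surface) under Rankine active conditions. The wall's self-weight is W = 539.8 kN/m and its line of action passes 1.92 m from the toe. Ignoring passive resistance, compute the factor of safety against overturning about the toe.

3.77

K_a = tan²(45° − 34.2°/2) = 0.2803.
P_a = ½K_aγH² = 0.5×0.2803×21.4×6.5² = 126.7 kN/m, acting at H/3 = 2.167 m above the base.
Overturning moment M_o = P_a × H/3 = 126.7 × 2.167 = 274.6.
Resisting moment M_r = W × 1.92 = 539.8 × 1.92 = 1036.
FS_overturning = M_r/M_o = 1036/274.6 = 3.774.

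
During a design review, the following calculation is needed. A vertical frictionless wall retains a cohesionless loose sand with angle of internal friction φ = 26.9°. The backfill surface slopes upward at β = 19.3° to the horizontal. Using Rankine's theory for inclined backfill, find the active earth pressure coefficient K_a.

K_a = cos β · (cos β − √(cos²β − cos²φ)) / (cos β + √(cos²β − cos²φ)).
cos β = 0.9438, cos φ = 0.8918, √(cos²β − cos²φ) = 0.3090.
K_a = 0.9438 × (0.9438 − 0.3090)/(0.9438 + 0.3090) = 0.4783.

0.478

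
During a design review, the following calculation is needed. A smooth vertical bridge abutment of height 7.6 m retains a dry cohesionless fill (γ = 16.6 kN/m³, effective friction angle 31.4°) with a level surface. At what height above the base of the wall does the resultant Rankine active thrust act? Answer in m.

K_a = 0.3149.
The pressure distribution is triangular, so the resultant acts at H/3 above the base = 7.6/3 = 2.533 m.

2.53 m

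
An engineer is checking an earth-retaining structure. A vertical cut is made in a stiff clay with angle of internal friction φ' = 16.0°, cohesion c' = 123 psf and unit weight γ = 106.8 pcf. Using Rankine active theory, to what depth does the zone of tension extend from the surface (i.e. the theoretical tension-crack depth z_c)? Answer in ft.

3.06 ft

K_a = tan²(45° − 16.0°/2) = 0.5678; √K_a = 0.7536.
The active pressure is zero where K_a γ z = 2c√K_a, so z_c = 2c/(γ√K_a) = 2×123/(106.8×0.7536) = 3.057 ft.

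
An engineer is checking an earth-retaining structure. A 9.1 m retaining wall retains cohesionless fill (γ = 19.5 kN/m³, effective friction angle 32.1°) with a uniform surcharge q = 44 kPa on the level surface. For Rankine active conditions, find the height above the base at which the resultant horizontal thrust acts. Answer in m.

K_a = 0.3060.
Triangular part P₁ = ½K_aγH² = 247.1 at H/3 = 3.033 m; rectangular part P₂ = K_a q H = 122.5 at H/2 = 4.550 m.
ȳ = (P₁·3.033 + P₂·4.550)/(P₁+P₂) = 3.536 m.

3.54 m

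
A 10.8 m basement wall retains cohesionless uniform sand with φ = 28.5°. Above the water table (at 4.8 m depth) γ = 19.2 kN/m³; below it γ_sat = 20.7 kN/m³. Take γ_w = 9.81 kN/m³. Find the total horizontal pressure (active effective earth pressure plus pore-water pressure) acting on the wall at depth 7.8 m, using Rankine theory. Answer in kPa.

73.6 kPa

K_a = (1 − sin φ)/(1 + sin φ) = 0.3540.
γ' = 20.7 − 9.81 = 10.89 kN/m³.
Effective vertical stress at 7.8 m: σ'_v = 19.2×4.8 + 10.89×3.00 = 124.8 kPa.
σ'_h = K_a σ'_v = 0.3540 × 124.8 = 44.18 kPa; u = γ_w × 3.00 = 29.43 kPa.
Total σ_h = 44.18 + 29.43 = 73.61 kPa.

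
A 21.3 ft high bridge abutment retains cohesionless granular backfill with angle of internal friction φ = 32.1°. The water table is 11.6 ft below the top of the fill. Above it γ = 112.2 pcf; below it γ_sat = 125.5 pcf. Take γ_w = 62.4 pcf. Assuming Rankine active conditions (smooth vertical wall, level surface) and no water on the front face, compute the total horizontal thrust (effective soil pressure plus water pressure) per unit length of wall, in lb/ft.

10000 lb/ft

K_a = tan²(45° − φ/2) = 0.3060.
γ' = 125.5 − 62.4 = 63.10 pcf. Depth below WT = 9.7 ft.
σ'_h at WT = K_a γ d_w = 398.3 psf; at base = 398.3 + K_a γ' × 9.7 = 585.6 psf.
P₁ (0–11.6 ft) = ½×398.3×11.6 = 2310. P₂ (11.6–21.3 ft) = ½(398.3+585.6)×9.7 = 4771.
P_w = ½ γ_w h₂² = 0.5×62.4×9.7² = 2936. Total = 2310+4771+2936 = 10020 lb/ft.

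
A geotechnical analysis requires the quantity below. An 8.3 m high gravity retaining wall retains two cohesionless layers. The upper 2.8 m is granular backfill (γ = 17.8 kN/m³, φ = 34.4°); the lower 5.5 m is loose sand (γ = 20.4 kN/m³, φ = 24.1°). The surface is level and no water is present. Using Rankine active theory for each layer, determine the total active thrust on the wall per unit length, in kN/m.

K_a1 = tan²(45°−34.4°/2) = 0.2780; K_a2 = tan²(45°−24.1°/2) = 0.4201.
Layer 1: σ at base = K_a1 γ₁ h₁ = 13.85 kPa; P₁ = ½×13.85×2.8 = 19.40.
Layer 2: σ_v at top = γ₁h₁ = 49.84; σ_h top = K_a2×49.84 = 20.94; σ_h base = K_a2×(49.84+20.4×5.5) = 68.08.
P₂ = ½(20.94+68.08)×5.5 = 244.8. Total P_a = 19.40+244.8 = 264.2 kN/m.

264 kN/m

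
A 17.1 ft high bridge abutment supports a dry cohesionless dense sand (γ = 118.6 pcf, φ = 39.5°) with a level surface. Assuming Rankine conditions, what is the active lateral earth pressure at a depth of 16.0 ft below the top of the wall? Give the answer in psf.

422 psf

K_a = (1 − sin φ)/(1 + sin φ) = 0.2224.
σ_h = K_a γ z = 0.2224 × 118.6 × 16.0 = 422.1 psf.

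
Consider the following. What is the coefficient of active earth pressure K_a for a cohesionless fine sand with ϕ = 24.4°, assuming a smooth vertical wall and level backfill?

0.415

K_a = (1 − sin φ)/(1 + sin φ) = (1 − sin 24.4°)/(1 + sin 24.4°) = 0.4153.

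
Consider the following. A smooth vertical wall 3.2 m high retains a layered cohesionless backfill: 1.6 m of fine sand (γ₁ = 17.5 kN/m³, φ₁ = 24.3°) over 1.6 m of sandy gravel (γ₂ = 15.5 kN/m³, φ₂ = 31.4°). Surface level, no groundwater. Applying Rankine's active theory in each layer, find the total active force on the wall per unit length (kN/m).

K_a1 = tan²(45°−24.3°/2) = 0.4169; K_a2 = tan²(45°−31.4°/2) = 0.3149.
Layer 1: σ at base = K_a1 γ₁ h₁ = 11.67 kPa; P₁ = ½×11.67×1.6 = 9.339.
Layer 2: σ_v at top = γ₁h₁ = 28.00; σ_h top = K_a2×28.00 = 8.818; σ_h base = K_a2×(28.00+15.5×1.6) = 16.63.
P₂ = ½(8.818+16.63)×1.6 = 20.36. Total P_a = 9.339+20.36 = 29.70 kN/m.

29.7 kN/m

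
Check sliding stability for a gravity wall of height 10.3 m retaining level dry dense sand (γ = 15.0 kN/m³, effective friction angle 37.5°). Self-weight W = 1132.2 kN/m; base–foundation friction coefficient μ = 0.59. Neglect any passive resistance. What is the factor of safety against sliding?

K_a = tan²(45° − 37.5°/2) = 0.2432.
P_a = ½K_aγH² = 0.5×0.2432×15.0×10.3² = 193.5 kN/m, acting at H/3 = 3.433 m above the base.
FS_sliding = μW / P_a = 0.59×1132.2 / 193.5 = 3.452.

3.45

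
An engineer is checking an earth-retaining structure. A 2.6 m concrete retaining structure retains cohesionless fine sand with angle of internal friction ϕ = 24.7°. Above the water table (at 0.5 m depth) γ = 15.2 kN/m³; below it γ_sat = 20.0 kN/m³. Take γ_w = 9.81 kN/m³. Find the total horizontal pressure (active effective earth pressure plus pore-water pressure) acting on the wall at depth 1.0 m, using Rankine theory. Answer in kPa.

10.1 kPa

K_a = (1 − sin φ)/(1 + sin φ) = 0.4106.
γ' = 20.0 − 9.81 = 10.19 kN/m³.
Effective vertical stress at 1.0 m: σ'_v = 15.2×0.5 + 10.19×0.500 = 12.70 kPa.
σ'_h = K_a σ'_v = 0.4106 × 12.70 = 5.212 kPa; u = γ_w × 0.500 = 4.905 kPa.
Total σ_h = 5.212 + 4.905 = 10.12 kPa.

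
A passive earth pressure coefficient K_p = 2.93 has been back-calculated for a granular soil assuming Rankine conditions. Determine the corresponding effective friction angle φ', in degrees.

29.4°

K_p = (1+sin φ)/(1−sin φ) ⇒ sin φ = (K_p − 1)/(K_p + 1) = 0.4911.
φ = arcsin(0.4911) = 29.41°.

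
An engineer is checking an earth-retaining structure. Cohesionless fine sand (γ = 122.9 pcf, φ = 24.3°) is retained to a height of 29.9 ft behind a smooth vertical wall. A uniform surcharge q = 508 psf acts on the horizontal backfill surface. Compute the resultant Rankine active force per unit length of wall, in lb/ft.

K_a = tan²(45° − φ/2) = 0.4169.
Soil triangle: ½ K_a γ H² = 0.5×0.4169×122.9×29.9² = 22900 lb/ft.
Surcharge rectangle: K_a q H = 0.4169×508×29.9 = 6333 lb/ft.
Total = 22900 + 6333 = 29240 lb/ft.

29200 lb/ft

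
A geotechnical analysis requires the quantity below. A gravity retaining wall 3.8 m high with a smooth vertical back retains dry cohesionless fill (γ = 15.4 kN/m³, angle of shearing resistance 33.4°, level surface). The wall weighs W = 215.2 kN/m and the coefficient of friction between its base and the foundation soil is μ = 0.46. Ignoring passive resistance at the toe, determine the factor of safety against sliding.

K_a = tan²(45° − 33.4°/2) = 0.2899.
P_a = ½K_aγH² = 0.5×0.2899×15.4×3.8² = 32.24 kN/m, acting at H/3 = 1.267 m above the base.
FS_sliding = μW / P_a = 0.46×215.2 / 32.24 = 3.071.

3.07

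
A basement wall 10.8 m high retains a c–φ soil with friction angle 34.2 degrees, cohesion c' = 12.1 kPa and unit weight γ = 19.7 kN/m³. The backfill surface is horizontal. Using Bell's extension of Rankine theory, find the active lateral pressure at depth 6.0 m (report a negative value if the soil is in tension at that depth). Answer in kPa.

20.3 kPa

K_a = (1 − sin φ)/(1 + sin φ) = 0.2803.
σ_a = K_a γ z − 2c√K_a = 0.2803×19.7×6.0 − 2×12.1×0.5295 = 20.32 kPa.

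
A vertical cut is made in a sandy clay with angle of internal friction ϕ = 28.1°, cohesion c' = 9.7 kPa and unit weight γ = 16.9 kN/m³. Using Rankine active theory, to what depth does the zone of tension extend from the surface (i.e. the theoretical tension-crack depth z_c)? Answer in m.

K_a = tan²(45° − 28.1°/2) = 0.3596; √K_a = 0.5997.
The active pressure is zero where K_a γ z = 2c√K_a, so z_c = 2c/(γ√K_a) = 2×9.7/(16.9×0.5997) = 1.914 m.

1.91 m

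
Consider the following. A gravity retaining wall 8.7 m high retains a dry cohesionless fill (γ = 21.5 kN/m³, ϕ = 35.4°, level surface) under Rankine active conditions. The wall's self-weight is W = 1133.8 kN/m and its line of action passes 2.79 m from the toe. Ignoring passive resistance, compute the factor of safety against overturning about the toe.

K_a = tan²(45° − 35.4°/2) = 0.2664.
P_a = ½K_aγH² = 0.5×0.2664×21.5×8.7² = 216.8 kN/m, acting at H/3 = 2.900 m above the base.
Overturning moment M_o = P_a × H/3 = 216.8 × 2.900 = 628.6.
Resisting moment M_r = W × 2.79 = 1133.8 × 2.79 = 3163.
FS_overturning = M_r/M_o = 3163/628.6 = 5.032.

5.03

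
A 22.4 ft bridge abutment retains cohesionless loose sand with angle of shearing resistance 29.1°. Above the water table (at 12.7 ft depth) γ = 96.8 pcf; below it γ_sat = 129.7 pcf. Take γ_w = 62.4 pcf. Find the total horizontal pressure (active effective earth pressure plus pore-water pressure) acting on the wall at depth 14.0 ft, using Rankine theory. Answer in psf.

K_a = (1 − sin φ)/(1 + sin φ) = 0.3456.
γ' = 129.7 − 62.4 = 67.30 pcf.
Effective vertical stress at 14.0 ft: σ'_v = 96.8×12.7 + 67.30×1.30 = 1317 psf.
σ'_h = K_a σ'_v = 0.3456 × 1317 = 455.1 psf; u = γ_w × 1.30 = 81.12 psf.
Total σ_h = 455.1 + 81.12 = 536.2 psf.

536 psf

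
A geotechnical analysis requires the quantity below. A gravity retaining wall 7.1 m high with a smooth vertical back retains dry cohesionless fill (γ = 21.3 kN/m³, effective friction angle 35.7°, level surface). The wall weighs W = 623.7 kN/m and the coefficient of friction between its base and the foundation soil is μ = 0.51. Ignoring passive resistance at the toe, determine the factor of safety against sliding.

K_a = tan²(45° − 35.7°/2) = 0.2630.
P_a = ½K_aγH² = 0.5×0.2630×21.3×7.1² = 141.2 kN/m, acting at H/3 = 2.367 m above the base.
FS_sliding = μW / P_a = 0.51×623.7 / 141.2 = 2.253.

2.25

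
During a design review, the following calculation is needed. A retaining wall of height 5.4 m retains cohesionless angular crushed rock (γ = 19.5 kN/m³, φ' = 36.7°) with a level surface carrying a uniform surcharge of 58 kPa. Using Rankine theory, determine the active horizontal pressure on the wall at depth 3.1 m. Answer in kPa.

29.8 kPa

K_a = (1 − sin φ)/(1 + sin φ) = 0.2519.
σ_v = γz + q = 19.5 × 3.1 + 58 = 118.5 kPa.
σ_h = K_a σ_v = 0.2519 × 118.5 = 29.83 kPa.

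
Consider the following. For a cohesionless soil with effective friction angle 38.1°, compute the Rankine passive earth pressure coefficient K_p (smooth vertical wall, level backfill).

K_p = (1 + sin φ)/(1 − sin φ) = tan²(45° + 38.1°/2) = 4.222.

4.22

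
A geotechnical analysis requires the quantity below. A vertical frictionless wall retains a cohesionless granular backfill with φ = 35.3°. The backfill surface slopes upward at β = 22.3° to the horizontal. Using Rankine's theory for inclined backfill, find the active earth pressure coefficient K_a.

0.333

K_a = cos β · (cos β − √(cos²β − cos²φ)) / (cos β + √(cos²β − cos²φ)).
cos β = 0.9252, cos φ = 0.8161, √(cos²β − cos²φ) = 0.4358.
K_a = 0.9252 × (0.9252 − 0.4358)/(0.9252 + 0.4358) = 0.3327.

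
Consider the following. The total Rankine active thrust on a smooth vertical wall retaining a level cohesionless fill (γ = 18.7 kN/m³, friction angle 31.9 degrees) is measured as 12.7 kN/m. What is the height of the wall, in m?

2.10 m

K_a = 0.3085. P_a = ½ K_a γ H² ⇒ H = √(2P_a/(K_a γ)).
H = √(2×12.7/(0.3085×18.7)) = 2.098 m.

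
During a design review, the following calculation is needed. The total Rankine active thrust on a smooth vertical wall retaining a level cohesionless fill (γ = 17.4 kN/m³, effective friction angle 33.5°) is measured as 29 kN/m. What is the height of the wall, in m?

3.40 m

K_a = 0.2887. P_a = ½ K_a γ H² ⇒ H = √(2P_a/(K_a γ)).
H = √(2×29/(0.2887×17.4)) = 3.398 m.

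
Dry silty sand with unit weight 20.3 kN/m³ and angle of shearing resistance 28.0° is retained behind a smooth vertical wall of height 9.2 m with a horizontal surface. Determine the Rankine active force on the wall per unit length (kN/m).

310 kN/m

K_a = tan²(45° − φ/2) = 0.3610.
P_a = ½ K_a γ H² = 0.5 × 0.3610 × 20.3 × 9.2² = 310.2 kN/m.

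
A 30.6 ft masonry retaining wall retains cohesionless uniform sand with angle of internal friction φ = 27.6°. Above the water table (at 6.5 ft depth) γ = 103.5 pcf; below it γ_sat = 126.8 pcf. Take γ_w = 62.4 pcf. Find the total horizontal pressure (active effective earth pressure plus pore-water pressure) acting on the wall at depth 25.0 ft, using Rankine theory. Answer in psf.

1840 psf

K_a = (1 − sin φ)/(1 + sin φ) = 0.3668.
γ' = 126.8 − 62.4 = 64.40 pcf.
Effective vertical stress at 25.0 ft: σ'_v = 103.5×6.5 + 64.40×18.5 = 1864 psf.
σ'_h = K_a σ'_v = 0.3668 × 1864 = 683.7 psf; u = γ_w × 18.5 = 1154 psf.
Total σ_h = 683.7 + 1154 = 1838 psf.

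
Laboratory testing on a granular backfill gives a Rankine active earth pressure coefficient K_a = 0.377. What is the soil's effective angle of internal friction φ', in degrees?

K_a = tan²(45° − φ/2) ⇒ 45° − φ/2 = arctan(√0.377) = 31.55°.
φ = 2(45° − 31.55°) = 26.90°.

26.9°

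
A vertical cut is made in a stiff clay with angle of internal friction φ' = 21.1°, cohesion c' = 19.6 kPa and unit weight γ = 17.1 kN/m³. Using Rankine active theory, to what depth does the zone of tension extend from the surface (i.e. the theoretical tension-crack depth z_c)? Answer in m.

3.34 m

K_a = tan²(45° − 21.1°/2) = 0.4706; √K_a = 0.6860.
The active pressure is zero where K_a γ z = 2c√K_a, so z_c = 2c/(γ√K_a) = 2×19.6/(17.1×0.6860) = 3.342 m.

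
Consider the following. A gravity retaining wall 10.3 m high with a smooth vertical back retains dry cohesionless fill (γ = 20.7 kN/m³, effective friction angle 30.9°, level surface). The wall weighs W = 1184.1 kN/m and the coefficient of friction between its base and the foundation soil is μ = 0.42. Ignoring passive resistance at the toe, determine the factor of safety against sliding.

K_a = tan²(45° − 30.9°/2) = 0.3214.
P_a = ½K_aγH² = 0.5×0.3214×20.7×10.3² = 352.9 kN/m, acting at H/3 = 3.433 m above the base.
FS_sliding = μW / P_a = 0.42×1184.1 / 352.9 = 1.409.

1.41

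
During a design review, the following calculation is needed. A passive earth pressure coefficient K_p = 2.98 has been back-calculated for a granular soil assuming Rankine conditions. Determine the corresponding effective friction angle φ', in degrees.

29.8°

K_p = (1+sin φ)/(1−sin φ) ⇒ sin φ = (K_p − 1)/(K_p + 1) = 0.4975.
φ = arcsin(0.4975) = 29.83°.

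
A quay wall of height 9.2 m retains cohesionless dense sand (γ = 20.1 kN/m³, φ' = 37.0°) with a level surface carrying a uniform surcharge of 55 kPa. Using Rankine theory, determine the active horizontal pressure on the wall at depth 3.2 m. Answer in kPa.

29.7 kPa

K_a = (1 − sin φ)/(1 + sin φ) = 0.2486.
σ_v = γz + q = 20.1 × 3.2 + 55 = 119.3 kPa.
σ_h = K_a σ_v = 0.2486 × 119.3 = 29.66 kPa.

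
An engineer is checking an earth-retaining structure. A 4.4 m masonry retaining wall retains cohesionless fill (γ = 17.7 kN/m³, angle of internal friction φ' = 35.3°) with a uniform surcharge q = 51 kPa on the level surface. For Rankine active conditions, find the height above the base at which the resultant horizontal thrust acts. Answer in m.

K_a = 0.2675.
Triangular part P₁ = ½K_aγH² = 45.84 at H/3 = 1.467 m; rectangular part P₂ = K_a q H = 60.04 at H/2 = 2.200 m.
ȳ = (P₁·1.467 + P₂·2.200)/(P₁+P₂) = 1.882 m.

1.88 m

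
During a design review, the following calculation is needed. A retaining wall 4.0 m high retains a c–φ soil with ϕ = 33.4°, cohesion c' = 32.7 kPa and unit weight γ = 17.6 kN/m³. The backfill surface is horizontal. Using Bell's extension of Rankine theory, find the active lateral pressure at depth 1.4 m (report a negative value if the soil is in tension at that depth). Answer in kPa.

K_a = (1 − sin φ)/(1 + sin φ) = 0.2899.
σ_a = K_a γ z − 2c√K_a = 0.2899×17.6×1.4 − 2×32.7×0.5384 = -28.07 kPa.

-28.1 kPa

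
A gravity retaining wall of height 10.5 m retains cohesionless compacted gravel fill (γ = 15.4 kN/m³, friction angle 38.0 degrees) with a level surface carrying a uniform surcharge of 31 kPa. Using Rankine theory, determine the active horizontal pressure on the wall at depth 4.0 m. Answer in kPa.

K_a = (1 − sin φ)/(1 + sin φ) = 0.2379.
σ_v = γz + q = 15.4 × 4.0 + 31 = 92.60 kPa.
σ_h = K_a σ_v = 0.2379 × 92.60 = 22.03 kPa.

22.0 kPa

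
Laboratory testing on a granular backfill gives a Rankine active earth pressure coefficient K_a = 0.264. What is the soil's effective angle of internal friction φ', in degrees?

35.6°

K_a = tan²(45° − φ/2) ⇒ 45° − φ/2 = arctan(√0.264) = 27.19°.
φ = 2(45° − 27.19°) = 35.61°.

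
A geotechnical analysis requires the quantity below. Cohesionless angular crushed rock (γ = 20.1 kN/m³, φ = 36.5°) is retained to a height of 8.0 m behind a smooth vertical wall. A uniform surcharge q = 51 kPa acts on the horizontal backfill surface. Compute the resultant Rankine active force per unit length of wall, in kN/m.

K_a = tan²(45° − φ/2) = 0.2541.
Soil triangle: ½ K_a γ H² = 0.5×0.2541×20.1×8.0² = 163.4 kN/m.
Surcharge rectangle: K_a q H = 0.2541×51×8.0 = 103.7 kN/m.
Total = 163.4 + 103.7 = 267.1 kN/m.

267 kN/m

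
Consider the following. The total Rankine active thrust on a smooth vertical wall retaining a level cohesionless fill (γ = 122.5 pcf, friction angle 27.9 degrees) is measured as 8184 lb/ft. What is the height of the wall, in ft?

19.2 ft

K_a = 0.3625. P_a = ½ K_a γ H² ⇒ H = √(2P_a/(K_a γ)).
H = √(2×8184/(0.3625×122.5)) = 19.20 ft.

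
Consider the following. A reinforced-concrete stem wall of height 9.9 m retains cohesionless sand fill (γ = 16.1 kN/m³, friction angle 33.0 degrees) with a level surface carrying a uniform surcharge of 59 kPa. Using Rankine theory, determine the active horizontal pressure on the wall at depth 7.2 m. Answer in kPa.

51.6 kPa

K_a = (1 − sin φ)/(1 + sin φ) = 0.2948.
σ_v = γz + q = 16.1 × 7.2 + 59 = 174.9 kPa.
σ_h = K_a σ_v = 0.2948 × 174.9 = 51.57 kPa.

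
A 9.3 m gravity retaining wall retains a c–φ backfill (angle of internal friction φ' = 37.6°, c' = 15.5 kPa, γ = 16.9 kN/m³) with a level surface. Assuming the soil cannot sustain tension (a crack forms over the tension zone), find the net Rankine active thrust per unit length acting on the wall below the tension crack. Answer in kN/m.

63.5 kN/m

K_a = 0.2421; √K_a = 0.4921.
Tension-crack depth z_c = 2c/(γ√K_a) = 2×15.5/(16.9×0.4921) = 3.728 m.
σ_a at base = K_a γ H − 2c√K_a = 0.2421×16.9×9.3 − 2×15.5×0.4921 = 22.80 kPa.
P_a = ½ × 22.80 × (H − z_c) = 0.5×22.80×5.572 = 63.52 kN/m.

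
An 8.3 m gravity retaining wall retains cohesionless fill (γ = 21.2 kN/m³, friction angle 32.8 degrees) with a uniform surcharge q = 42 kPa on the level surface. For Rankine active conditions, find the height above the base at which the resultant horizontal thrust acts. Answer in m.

3.21 m

K_a = 0.2973.
Triangular part P₁ = ½K_aγH² = 217.1 at H/3 = 2.767 m; rectangular part P₂ = K_a q H = 103.6 at H/2 = 4.150 m.
ȳ = (P₁·2.767 + P₂·4.150)/(P₁+P₂) = 3.214 m.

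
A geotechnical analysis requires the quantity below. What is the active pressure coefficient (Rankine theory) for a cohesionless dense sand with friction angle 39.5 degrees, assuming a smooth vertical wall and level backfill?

0.222

K_a = tan²(45° − φ/2) = tan²(25.25°) = 0.2224.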